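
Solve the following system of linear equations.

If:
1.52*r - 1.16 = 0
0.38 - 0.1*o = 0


Then:
o = 3.80
r = 0.76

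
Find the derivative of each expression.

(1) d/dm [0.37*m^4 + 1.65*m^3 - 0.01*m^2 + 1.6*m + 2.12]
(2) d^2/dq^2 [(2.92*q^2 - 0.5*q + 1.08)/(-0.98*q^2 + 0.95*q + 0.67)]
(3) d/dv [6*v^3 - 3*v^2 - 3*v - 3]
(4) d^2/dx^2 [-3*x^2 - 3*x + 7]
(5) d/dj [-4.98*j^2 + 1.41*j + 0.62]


(1) = 1.48*m^3 + 4.95*m^2 - 0.02*m + 1.6
(2) = (-4.47664*q^3 - 17.727024*q^2 + 8.00268*q - 6.625732)/(0.941192*q^6 - 2.73714*q^5 + 0.722946*q^4 + 2.885245*q^3 - 0.494259*q^2 - 1.279365*q - 0.300763)
(3) = 18*v^2 - 6*v - 3
(4) = -6
(5) = 1.41 - 9.96*j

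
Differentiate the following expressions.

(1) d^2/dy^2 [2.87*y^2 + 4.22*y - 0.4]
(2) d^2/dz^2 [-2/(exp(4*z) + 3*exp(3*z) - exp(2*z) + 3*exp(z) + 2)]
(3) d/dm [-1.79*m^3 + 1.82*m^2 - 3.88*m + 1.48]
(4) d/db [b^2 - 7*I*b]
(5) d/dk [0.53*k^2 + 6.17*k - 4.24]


(1) = 5.74000000000000
(2) = 2*(-2*(4*exp(3*z) + 9*exp(2*z) - 2*exp(z) + 3)^2*exp(z) + (16*exp(3*z) + 27*exp(2*z) - 4*exp(z) + 3)*(exp(4*z) + 3*exp(3*z) - exp(2*z) + 3*exp(z) + 2))*exp(z)/(exp(4*z) + 3*exp(3*z) - exp(2*z) + 3*exp(z) + 2)^3
(3) = -5.37*m^2 + 3.64*m - 3.88
(4) = 2*b - 7*I
(5) = 1.06*k + 6.17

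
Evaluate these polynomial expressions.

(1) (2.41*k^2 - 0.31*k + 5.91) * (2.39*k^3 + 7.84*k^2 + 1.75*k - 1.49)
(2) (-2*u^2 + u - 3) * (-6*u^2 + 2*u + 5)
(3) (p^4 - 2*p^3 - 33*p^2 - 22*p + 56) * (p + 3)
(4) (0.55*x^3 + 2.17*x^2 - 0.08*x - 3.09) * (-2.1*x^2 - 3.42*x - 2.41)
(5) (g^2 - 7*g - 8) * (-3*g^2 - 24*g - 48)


(1) = 5.7599*k^5 + 18.1535*k^4 + 15.912*k^3 + 42.201*k^2 + 10.8044*k - 8.8059
(2) = 12*u^4 - 10*u^3 + 10*u^2 - u - 15
(3) = p^5 + p^4 - 39*p^3 - 121*p^2 - 10*p + 168
(4) = -1.155*x^5 - 6.438*x^4 - 8.5789*x^3 + 1.5329*x^2 + 10.7606*x + 7.4469
(5) = -3*g^4 - 3*g^3 + 144*g^2 + 528*g + 384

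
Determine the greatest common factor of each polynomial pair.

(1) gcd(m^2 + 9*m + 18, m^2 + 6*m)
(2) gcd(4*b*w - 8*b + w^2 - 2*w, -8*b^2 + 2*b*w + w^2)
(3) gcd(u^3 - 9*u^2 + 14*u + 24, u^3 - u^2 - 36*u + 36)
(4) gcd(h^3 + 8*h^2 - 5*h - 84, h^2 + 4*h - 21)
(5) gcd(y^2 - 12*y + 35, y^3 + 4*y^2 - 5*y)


(1) = m + 6
(2) = gcd((4*b + w)*(w - 2), (-2*b + w)*(4*b + w)) = 4*b + w
(3) = gcd((u - 6)*(u - 4)*(u + 1), (u - 6)*(u - 1)*(u + 6)) = u - 6
(4) = h^2 + 4*h - 21
(5) = gcd((y - 7)*(y - 5), y*(y - 1)*(y + 5)) = 1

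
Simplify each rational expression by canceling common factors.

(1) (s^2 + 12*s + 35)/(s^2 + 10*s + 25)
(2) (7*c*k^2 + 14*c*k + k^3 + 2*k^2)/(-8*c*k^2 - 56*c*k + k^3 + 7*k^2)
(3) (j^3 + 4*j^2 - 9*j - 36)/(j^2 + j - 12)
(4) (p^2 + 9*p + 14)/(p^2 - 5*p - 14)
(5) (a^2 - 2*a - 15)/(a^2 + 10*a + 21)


(1) = (s + 7)/(s + 5)
(2) = (-7*c*k - 14*c - k^2 - 2*k)/(8*c*k + 56*c - k^2 - 7*k)
(3) = j + 3
(4) = (p + 7)/(p - 7)
(5) = (a - 5)/(a + 7)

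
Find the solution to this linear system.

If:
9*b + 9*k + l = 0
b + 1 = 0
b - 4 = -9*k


Then:
b = -1
k = 5/9
l = 4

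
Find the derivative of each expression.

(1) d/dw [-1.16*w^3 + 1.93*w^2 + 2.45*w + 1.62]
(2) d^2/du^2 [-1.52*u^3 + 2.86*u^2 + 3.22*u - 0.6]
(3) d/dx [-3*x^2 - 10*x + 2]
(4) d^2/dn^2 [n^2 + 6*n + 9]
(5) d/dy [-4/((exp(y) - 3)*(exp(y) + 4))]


(1) = -3.48*w^2 + 3.86*w + 2.45
(2) = 5.72 - 9.12*u
(3) = -6*x - 10
(4) = 2
(5) = (8*exp(y) + 4)*exp(y)/((exp(y) - 3)^2*(exp(y) + 4)^2)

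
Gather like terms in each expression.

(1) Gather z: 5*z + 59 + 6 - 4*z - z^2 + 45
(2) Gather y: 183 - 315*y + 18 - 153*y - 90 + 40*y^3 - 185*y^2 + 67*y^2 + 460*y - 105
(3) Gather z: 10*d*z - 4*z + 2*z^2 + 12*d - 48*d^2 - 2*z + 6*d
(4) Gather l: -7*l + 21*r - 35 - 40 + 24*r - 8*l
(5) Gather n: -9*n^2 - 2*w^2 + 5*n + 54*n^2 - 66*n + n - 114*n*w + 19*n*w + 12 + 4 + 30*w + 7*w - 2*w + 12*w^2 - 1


(1) = -z^2 + z + 110
(2) = 40*y^3 - 118*y^2 - 8*y + 6
(3) = -48*d^2 + 18*d + 2*z^2 + z*(10*d - 6)
(4) = -15*l + 45*r - 75
(5) = 45*n^2 + n*(-95*w - 60) + 10*w^2 + 35*w + 15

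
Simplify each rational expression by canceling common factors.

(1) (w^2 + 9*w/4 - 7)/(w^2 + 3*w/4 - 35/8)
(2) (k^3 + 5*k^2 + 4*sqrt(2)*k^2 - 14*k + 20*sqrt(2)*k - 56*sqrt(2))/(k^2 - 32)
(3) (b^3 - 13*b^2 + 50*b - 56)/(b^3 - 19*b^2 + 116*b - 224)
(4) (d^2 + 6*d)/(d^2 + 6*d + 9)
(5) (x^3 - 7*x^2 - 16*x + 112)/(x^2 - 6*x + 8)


(1) = (2*w + 8)/(2*w + 5)
(2) = (k^2 + 5*k - 14)/(k - 4*sqrt(2))
(3) = (b - 2)/(b - 8)
(4) = (d^2 + 6*d)/(d^2 + 6*d + 9)
(5) = (x^2 - 3*x - 28)/(x - 2)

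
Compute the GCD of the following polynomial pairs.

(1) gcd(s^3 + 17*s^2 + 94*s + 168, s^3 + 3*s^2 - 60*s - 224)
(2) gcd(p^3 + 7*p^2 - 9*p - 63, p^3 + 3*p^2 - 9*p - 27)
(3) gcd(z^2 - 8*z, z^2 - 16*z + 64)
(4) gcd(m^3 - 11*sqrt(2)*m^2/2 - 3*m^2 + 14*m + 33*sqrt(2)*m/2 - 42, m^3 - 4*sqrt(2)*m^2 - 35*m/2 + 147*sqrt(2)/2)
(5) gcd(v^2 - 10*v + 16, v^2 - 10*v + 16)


(1) = s^2 + 11*s + 28
(2) = gcd((p - 3)*(p + 3)*(p + 7), (p - 3)*(p + 3)^2) = p^2 - 9
(3) = z - 8
(4) = m - 7*sqrt(2)/2
(5) = gcd((v - 8)*(v - 2), (v - 8)*(v - 2)) = v^2 - 10*v + 16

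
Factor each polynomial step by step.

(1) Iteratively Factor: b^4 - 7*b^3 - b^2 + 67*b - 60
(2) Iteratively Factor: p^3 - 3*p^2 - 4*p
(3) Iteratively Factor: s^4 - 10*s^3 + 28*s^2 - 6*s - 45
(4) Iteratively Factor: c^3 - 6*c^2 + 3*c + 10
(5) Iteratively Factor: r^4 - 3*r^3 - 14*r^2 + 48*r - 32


(1) = (b + 3)*(b^3 - 10*b^2 + 29*b - 20) = (b - 5)*(b + 3)*(b^2 - 5*b + 4) = (b - 5)*(b - 1)*(b + 3)*(b - 4)
(2) = (p - 4)*(p^2 + p) = (p - 4)*(p + 1)*(p)
(3) = (s - 5)*(s^3 - 5*s^2 + 3*s + 9) = (s - 5)*(s + 1)*(s^2 - 6*s + 9) = (s - 5)*(s - 3)*(s + 1)*(s - 3)
(4) = (c + 1)*(c^2 - 7*c + 10) = (c - 5)*(c + 1)*(c - 2)
(5) = (r - 4)*(r^3 + r^2 - 10*r + 8) = (r - 4)*(r - 2)*(r^2 + 3*r - 4) = (r - 4)*(r - 2)*(r + 4)*(r - 1)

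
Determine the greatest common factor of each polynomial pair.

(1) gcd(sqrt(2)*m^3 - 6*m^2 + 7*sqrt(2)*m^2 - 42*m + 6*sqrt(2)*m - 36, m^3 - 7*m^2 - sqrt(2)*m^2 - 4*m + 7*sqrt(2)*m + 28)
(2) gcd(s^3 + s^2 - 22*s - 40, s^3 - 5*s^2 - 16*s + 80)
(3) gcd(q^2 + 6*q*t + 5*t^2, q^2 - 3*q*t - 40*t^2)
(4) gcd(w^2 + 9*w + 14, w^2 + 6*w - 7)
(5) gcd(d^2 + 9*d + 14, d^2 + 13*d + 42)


(1) = gcd((m + 6)*(m - 3*sqrt(2))*(sqrt(2)*m + sqrt(2)), (m - 7)*(m - 2*sqrt(2))*(m + sqrt(2))) = 1
(2) = gcd((s - 5)*(s + 2)*(s + 4), (s - 5)*(s - 4)*(s + 4)) = s^2 - s - 20
(3) = q + 5*t
(4) = gcd((w + 2)*(w + 7), (w - 1)*(w + 7)) = w + 7
(5) = d + 7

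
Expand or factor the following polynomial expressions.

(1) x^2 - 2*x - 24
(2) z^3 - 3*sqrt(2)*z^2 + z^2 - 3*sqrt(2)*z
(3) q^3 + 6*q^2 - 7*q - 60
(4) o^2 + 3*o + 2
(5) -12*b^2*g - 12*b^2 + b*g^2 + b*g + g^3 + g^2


(1) = (x - 6)*(x + 4)
(2) = z*(z + 1)*(z - 3*sqrt(2))
(3) = (q - 3)*(q + 4)*(q + 5)
(4) = (o + 1)*(o + 2)
(5) = (-3*b + g)*(4*b + g)*(g + 1)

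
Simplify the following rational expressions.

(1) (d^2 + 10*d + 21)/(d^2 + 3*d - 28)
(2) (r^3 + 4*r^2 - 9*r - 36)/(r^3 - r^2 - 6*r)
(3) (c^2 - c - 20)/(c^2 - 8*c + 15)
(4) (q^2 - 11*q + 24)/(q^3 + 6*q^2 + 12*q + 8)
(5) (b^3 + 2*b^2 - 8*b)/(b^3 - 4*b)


(1) = (d + 3)/(d - 4)
(2) = (r^2 + 7*r + 12)/(r^2 + 2*r)
(3) = (c + 4)/(c - 3)
(4) = (q^2 - 11*q + 24)/(q^3 + 6*q^2 + 12*q + 8)
(5) = (b + 4)/(b + 2)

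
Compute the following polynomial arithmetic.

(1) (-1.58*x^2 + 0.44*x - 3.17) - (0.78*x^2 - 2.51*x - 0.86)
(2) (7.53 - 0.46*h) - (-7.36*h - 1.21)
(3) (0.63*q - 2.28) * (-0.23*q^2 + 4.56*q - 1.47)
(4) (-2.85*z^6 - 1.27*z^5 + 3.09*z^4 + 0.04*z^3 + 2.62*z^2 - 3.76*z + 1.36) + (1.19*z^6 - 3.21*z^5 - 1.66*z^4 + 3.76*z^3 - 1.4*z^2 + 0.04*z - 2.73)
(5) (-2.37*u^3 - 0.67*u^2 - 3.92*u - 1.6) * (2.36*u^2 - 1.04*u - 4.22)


(1) = -2.36*x^2 + 2.95*x - 2.31
(2) = 6.9*h + 8.74
(3) = -0.1449*q^3 + 3.3972*q^2 - 11.3229*q + 3.3516
(4) = -1.66*z^6 - 4.48*z^5 + 1.43*z^4 + 3.8*z^3 + 1.22*z^2 - 3.72*z - 1.37
(5) = -5.5932*u^5 + 0.8836*u^4 + 1.447*u^3 + 3.1282*u^2 + 18.2064*u + 6.752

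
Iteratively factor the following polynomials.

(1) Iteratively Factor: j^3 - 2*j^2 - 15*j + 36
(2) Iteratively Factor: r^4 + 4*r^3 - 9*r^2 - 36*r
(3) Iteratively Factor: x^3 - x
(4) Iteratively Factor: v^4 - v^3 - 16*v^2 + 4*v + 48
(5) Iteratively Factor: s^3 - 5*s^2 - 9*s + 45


(1) = (j - 3)*(j^2 + j - 12) = (j - 3)^2*(j + 4)
(2) = (r + 4)*(r^3 - 9*r) = (r - 3)*(r + 4)*(r^2 + 3*r) = (r - 3)*(r + 3)*(r + 4)*(r)
(3) = (x - 1)*(x^2 + x) = x*(x - 1)*(x + 1)
(4) = (v + 3)*(v^3 - 4*v^2 - 4*v + 16) = (v - 4)*(v + 3)*(v^2 - 4) = (v - 4)*(v - 2)*(v + 3)*(v + 2)
(5) = (s + 3)*(s^2 - 8*s + 15) = (s - 5)*(s + 3)*(s - 3)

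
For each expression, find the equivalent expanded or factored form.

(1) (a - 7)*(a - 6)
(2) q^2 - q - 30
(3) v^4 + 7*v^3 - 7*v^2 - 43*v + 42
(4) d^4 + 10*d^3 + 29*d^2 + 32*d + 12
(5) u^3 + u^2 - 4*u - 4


(1) = a^2 - 13*a + 42
(2) = (q - 6)*(q + 5)
(3) = (v - 2)*(v - 1)*(v + 3)*(v + 7)
(4) = (d + 1)^2*(d + 2)*(d + 6)
(5) = (u - 2)*(u + 1)*(u + 2)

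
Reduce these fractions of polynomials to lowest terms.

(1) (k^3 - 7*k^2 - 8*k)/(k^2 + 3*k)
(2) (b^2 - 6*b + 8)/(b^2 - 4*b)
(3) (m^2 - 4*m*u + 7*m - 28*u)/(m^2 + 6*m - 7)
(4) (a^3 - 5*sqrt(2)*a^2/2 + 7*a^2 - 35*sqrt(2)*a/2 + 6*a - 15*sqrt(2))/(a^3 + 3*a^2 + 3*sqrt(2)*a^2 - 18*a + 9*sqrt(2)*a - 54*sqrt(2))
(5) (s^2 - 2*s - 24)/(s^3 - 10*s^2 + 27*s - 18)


(1) = (k^2 - 7*k - 8)/(k + 3)
(2) = (b - 2)/b
(3) = (m - 4*u)/(m - 1)
(4) = (2*a^2 + a*(2 - 5*sqrt(2)) - 5*sqrt(2))/(2*a^2 + a*(-6 + 6*sqrt(2)) - 18*sqrt(2))
(5) = (s + 4)/(s^2 - 4*s + 3)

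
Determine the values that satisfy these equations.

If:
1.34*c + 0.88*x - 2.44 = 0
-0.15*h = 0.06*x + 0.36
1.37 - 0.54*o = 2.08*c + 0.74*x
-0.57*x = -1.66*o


Then:
c = -1.78
h = -4.59
o = 1.88
x = 5.49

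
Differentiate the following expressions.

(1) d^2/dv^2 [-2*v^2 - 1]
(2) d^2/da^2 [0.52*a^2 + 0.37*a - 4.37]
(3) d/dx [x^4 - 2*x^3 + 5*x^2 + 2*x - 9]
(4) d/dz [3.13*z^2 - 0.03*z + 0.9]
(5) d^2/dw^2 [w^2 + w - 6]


(1) = -4
(2) = 1.04000000000000
(3) = 4*x^3 - 6*x^2 + 10*x + 2
(4) = 6.26*z - 0.03
(5) = 2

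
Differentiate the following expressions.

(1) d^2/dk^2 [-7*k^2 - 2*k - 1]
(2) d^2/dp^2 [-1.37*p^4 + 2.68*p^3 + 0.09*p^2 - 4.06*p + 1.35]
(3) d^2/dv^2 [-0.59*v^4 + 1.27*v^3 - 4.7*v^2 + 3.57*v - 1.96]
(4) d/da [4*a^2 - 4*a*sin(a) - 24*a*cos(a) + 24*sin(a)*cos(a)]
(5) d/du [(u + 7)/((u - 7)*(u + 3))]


(1) = -14
(2) = -16.44*p^2 + 16.08*p + 0.18
(3) = -7.08*v^2 + 7.62*v - 9.4
(4) = 24*a*sin(a) - 4*a*cos(a) + 8*a - 4*sin(a) - 24*cos(a) + 24*cos(2*a)
(5) = (-u^2 - 14*u + 7)/(u^4 - 8*u^3 - 26*u^2 + 168*u + 441)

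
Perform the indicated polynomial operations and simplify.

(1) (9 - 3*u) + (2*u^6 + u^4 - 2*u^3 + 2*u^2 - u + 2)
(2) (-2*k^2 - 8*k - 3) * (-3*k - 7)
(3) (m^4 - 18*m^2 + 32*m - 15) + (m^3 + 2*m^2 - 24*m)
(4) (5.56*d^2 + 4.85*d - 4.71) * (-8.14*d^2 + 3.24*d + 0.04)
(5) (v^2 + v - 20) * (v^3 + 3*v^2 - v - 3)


(1) = 2*u^6 + u^4 - 2*u^3 + 2*u^2 - 4*u + 11
(2) = 6*k^3 + 38*k^2 + 65*k + 21
(3) = m^4 + m^3 - 16*m^2 + 8*m - 15
(4) = -45.2584*d^4 - 21.4646*d^3 + 54.2758*d^2 - 15.0664*d - 0.1884
(5) = v^5 + 4*v^4 - 18*v^3 - 64*v^2 + 17*v + 60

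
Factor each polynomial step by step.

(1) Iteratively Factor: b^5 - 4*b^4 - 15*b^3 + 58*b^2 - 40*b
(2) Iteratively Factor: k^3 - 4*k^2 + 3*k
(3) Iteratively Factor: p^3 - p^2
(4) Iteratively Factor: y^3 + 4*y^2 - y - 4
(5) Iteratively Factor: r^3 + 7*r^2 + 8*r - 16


(1) = (b + 4)*(b^4 - 8*b^3 + 17*b^2 - 10*b) = (b - 1)*(b + 4)*(b^3 - 7*b^2 + 10*b) = (b - 2)*(b - 1)*(b + 4)*(b^2 - 5*b) = b*(b - 2)*(b - 1)*(b + 4)*(b - 5)
(2) = (k)*(k^2 - 4*k + 3) = k*(k - 1)*(k - 3)
(3) = (p)*(p^2 - p) = p^2*(p - 1)
(4) = (y - 1)*(y^2 + 5*y + 4) = (y - 1)*(y + 1)*(y + 4)
(5) = (r - 1)*(r^2 + 8*r + 16) = (r - 1)*(r + 4)*(r + 4)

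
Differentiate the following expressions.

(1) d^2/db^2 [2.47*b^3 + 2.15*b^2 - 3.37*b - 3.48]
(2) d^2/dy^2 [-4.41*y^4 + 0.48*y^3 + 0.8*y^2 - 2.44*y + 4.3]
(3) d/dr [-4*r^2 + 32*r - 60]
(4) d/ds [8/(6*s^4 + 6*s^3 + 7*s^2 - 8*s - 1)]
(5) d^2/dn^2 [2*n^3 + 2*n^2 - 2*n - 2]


(1) = 14.82*b + 4.3
(2) = -52.92*y^2 + 2.88*y + 1.6
(3) = 32 - 8*r
(4) = 16*(-12*s^3 - 9*s^2 - 7*s + 4)/(6*s^4 + 6*s^3 + 7*s^2 - 8*s - 1)^2
(5) = 12*n + 4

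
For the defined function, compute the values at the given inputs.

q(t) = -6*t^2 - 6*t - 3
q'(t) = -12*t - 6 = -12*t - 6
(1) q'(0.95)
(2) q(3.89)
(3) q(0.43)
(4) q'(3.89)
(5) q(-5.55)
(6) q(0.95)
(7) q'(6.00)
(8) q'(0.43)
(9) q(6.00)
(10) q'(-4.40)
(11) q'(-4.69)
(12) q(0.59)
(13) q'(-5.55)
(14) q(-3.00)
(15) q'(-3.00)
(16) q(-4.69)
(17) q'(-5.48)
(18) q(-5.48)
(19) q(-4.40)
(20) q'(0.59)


(1) = -17.40
(2) = -117.13
(3) = -6.69
(4) = -52.68
(5) = -154.51
(6) = -14.11
(7) = -78.00
(8) = -11.16
(9) = -255.00
(10) = 46.80
(11) = 50.28
(12) = -8.63
(13) = 60.60
(14) = -39.00
(15) = 30.00
(16) = -106.84
(17) = 59.76
(18) = -150.30
(19) = -92.76
(20) = -13.08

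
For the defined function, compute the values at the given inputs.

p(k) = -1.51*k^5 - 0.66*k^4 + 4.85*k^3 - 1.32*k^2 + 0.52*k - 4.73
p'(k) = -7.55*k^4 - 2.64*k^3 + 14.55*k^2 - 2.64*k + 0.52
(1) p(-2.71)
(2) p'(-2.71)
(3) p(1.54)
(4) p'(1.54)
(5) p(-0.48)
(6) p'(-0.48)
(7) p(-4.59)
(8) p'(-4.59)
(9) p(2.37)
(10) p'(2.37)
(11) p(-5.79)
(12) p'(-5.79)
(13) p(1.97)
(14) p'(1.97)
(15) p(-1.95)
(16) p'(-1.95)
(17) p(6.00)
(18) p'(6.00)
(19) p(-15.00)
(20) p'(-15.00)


(1) = 72.75
(2) = -240.14
(3) = -6.14
(4) = -21.15
(5) = -5.82
(6) = 5.03
(7) = 2279.50
(8) = -2776.71
(9) = -80.08
(10) = -197.35
(11) = 8090.69
(12) = -7469.17
(13) = -26.49
(14) = -82.11
(15) = -13.69
(16) = -28.60
(17) = -11598.65
(18) = -9846.56
(19) = 1096565.47
(20) = -369994.88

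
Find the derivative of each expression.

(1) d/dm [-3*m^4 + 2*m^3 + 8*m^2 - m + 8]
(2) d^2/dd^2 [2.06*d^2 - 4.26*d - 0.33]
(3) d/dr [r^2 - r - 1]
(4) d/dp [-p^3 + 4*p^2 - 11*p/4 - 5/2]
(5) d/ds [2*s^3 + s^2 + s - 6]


(1) = -12*m^3 + 6*m^2 + 16*m - 1
(2) = 4.12000000000000
(3) = 2*r - 1
(4) = -3*p^2 + 8*p - 11/4
(5) = 6*s^2 + 2*s + 1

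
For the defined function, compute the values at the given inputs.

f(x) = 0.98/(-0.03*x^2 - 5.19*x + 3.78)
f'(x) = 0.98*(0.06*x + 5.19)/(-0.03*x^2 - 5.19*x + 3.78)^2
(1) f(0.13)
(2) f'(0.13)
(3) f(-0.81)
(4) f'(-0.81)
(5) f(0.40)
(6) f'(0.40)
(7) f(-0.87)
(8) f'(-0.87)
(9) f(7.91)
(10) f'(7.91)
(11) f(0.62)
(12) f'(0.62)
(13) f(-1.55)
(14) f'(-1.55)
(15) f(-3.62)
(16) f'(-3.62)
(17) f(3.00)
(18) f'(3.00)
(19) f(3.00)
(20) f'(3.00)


(1) = 0.32
(2) = 0.53
(3) = 0.12
(4) = 0.08
(5) = 0.58
(6) = 1.77
(7) = 0.12
(8) = 0.07
(9) = -0.03
(10) = 0.00
(11) = 1.78
(12) = 16.89
(13) = 0.08
(14) = 0.04
(15) = 0.04
(16) = 0.01
(17) = -0.08
(18) = 0.04
(19) = -0.08
(20) = 0.04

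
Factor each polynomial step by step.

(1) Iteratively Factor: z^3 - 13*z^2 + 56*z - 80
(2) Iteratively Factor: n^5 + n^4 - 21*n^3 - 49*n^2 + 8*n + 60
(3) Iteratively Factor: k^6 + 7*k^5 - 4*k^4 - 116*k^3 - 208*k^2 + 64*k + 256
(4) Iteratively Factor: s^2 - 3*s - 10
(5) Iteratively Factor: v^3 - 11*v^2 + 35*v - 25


(1) = (z - 5)*(z^2 - 8*z + 16) = (z - 5)*(z - 4)*(z - 4)
(2) = (n + 2)*(n^4 - n^3 - 19*n^2 - 11*n + 30) = (n + 2)^2*(n^3 - 3*n^2 - 13*n + 15) = (n - 5)*(n + 2)^2*(n^2 + 2*n - 3) = (n - 5)*(n + 2)^2*(n + 3)*(n - 1)
(3) = (k - 4)*(k^5 + 11*k^4 + 40*k^3 + 44*k^2 - 32*k - 64) = (k - 4)*(k + 4)*(k^4 + 7*k^3 + 12*k^2 - 4*k - 16) = (k - 4)*(k - 1)*(k + 4)*(k^3 + 8*k^2 + 20*k + 16) = (k - 4)*(k - 1)*(k + 2)*(k + 4)*(k^2 + 6*k + 8) = (k - 4)*(k - 1)*(k + 2)*(k + 4)^2*(k + 2)
(4) = (s + 2)*(s - 5)
(5) = (v - 1)*(v^2 - 10*v + 25) = (v - 5)*(v - 1)*(v - 5)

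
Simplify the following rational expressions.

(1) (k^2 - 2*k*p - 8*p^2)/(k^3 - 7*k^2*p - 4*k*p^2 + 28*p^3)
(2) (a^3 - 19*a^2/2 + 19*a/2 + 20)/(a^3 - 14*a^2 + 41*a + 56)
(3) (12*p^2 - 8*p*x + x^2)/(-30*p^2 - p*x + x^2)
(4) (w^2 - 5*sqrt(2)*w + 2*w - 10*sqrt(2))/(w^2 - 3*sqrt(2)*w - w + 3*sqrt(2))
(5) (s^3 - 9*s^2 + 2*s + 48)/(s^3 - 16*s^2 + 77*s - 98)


(1) = (k - 4*p)/(k^2 - 9*k*p + 14*p^2)
(2) = (2*a - 5)/(2*a - 14)
(3) = (-2*p + x)/(5*p + x)
(4) = (w^2 + w*(2 - 5*sqrt(2)) - 10*sqrt(2))/(w^2 + w*(-3*sqrt(2) - 1) + 3*sqrt(2))
(5) = (s^3 - 9*s^2 + 2*s + 48)/(s^3 - 16*s^2 + 77*s - 98)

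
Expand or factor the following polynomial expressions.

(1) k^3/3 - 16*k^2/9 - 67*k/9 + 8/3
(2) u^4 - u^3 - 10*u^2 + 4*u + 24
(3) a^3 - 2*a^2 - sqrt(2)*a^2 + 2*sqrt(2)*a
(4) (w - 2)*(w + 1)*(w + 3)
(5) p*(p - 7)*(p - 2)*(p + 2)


(1) = (k/3 + 1)*(k - 8)*(k - 1/3)
(2) = (u - 3)*(u - 2)*(u + 2)^2
(3) = a*(a - 2)*(a - sqrt(2))
(4) = w^3 + 2*w^2 - 5*w - 6
(5) = p^4 - 7*p^3 - 4*p^2 + 28*p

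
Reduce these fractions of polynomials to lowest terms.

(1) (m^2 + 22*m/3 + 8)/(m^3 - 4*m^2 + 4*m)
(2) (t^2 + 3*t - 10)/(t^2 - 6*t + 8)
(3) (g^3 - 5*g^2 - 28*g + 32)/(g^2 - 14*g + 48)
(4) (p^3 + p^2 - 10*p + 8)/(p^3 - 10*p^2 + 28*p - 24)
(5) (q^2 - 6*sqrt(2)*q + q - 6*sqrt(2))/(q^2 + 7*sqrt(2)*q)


(1) = (3*m^2 + 22*m + 24)/(3*m^3 - 12*m^2 + 12*m)
(2) = (t + 5)/(t - 4)
(3) = (g^2 + 3*g - 4)/(g - 6)
(4) = (p^2 + 3*p - 4)/(p^2 - 8*p + 12)
(5) = (q^2 + q*(1 - 6*sqrt(2)) - 6*sqrt(2))/(q^2 + 7*sqrt(2)*q)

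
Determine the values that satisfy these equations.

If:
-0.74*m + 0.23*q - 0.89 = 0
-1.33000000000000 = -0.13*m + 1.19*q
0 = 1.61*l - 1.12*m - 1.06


Then:
l = -0.46
m = -1.60
q = -1.29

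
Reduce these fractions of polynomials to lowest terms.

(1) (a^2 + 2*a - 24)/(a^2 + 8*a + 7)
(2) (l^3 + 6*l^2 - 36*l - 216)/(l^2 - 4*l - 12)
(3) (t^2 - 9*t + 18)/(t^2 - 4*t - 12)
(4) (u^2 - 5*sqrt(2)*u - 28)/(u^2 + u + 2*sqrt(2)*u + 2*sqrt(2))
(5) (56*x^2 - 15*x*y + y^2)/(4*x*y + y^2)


(1) = (a^2 + 2*a - 24)/(a^2 + 8*a + 7)
(2) = (l^2 + 12*l + 36)/(l + 2)
(3) = (t - 3)/(t + 2)
(4) = (u - 7*sqrt(2))/(u + 1)
(5) = (56*x^2 - 15*x*y + y^2)/(4*x*y + y^2)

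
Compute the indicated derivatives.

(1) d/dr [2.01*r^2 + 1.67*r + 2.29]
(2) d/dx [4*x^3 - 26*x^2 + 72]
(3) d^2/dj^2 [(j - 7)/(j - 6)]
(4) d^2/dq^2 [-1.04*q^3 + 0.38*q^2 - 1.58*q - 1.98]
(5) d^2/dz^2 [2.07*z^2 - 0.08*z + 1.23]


(1) = 4.02*r + 1.67
(2) = 4*x*(3*x - 13)
(3) = -2/(j - 6)^3
(4) = 0.76 - 6.24*q
(5) = 4.14000000000000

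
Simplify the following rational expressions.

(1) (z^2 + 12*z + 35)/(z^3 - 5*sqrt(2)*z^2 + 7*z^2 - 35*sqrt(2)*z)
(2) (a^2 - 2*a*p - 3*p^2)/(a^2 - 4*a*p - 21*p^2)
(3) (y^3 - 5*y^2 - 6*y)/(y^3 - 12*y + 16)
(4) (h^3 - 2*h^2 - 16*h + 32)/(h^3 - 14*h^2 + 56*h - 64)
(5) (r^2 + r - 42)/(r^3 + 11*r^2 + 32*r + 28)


(1) = (z + 5)/(z^2 - 5*sqrt(2)*z)
(2) = (-a^2 + 2*a*p + 3*p^2)/(-a^2 + 4*a*p + 21*p^2)
(3) = (y^3 - 5*y^2 - 6*y)/(y^3 - 12*y + 16)
(4) = (h + 4)/(h - 8)
(5) = (r - 6)/(r^2 + 4*r + 4)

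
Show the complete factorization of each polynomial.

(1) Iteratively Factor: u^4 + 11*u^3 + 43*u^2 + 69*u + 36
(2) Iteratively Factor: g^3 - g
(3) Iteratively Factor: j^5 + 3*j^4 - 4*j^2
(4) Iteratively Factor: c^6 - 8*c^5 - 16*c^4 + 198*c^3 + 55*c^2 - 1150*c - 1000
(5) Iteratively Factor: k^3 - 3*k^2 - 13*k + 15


(1) = (u + 1)*(u^3 + 10*u^2 + 33*u + 36) = (u + 1)*(u + 3)*(u^2 + 7*u + 12) = (u + 1)*(u + 3)^2*(u + 4)
(2) = (g - 1)*(g^2 + g) = g*(g - 1)*(g + 1)
(3) = (j)*(j^4 + 3*j^3 - 4*j) = j*(j - 1)*(j^3 + 4*j^2 + 4*j) = j*(j - 1)*(j + 2)*(j^2 + 2*j) = j*(j - 1)*(j + 2)^2*(j)
(4) = (c + 4)*(c^5 - 12*c^4 + 32*c^3 + 70*c^2 - 225*c - 250) = (c - 5)*(c + 4)*(c^4 - 7*c^3 - 3*c^2 + 55*c + 50) = (c - 5)*(c + 1)*(c + 4)*(c^3 - 8*c^2 + 5*c + 50) = (c - 5)*(c + 1)*(c + 2)*(c + 4)*(c^2 - 10*c + 25) = (c - 5)^2*(c + 1)*(c + 2)*(c + 4)*(c - 5)
(5) = (k - 1)*(k^2 - 2*k - 15) = (k - 1)*(k + 3)*(k - 5)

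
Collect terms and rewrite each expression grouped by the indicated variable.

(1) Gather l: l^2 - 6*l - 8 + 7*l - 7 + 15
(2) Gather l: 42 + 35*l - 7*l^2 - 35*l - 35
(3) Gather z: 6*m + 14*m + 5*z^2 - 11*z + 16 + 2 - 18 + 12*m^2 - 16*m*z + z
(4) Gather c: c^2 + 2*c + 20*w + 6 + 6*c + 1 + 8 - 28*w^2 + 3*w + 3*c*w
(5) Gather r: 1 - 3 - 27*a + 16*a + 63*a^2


(1) = l^2 + l
(2) = 7 - 7*l^2
(3) = 12*m^2 + 20*m + 5*z^2 + z*(-16*m - 10)
(4) = c^2 + c*(3*w + 8) - 28*w^2 + 23*w + 15
(5) = 63*a^2 - 11*a - 2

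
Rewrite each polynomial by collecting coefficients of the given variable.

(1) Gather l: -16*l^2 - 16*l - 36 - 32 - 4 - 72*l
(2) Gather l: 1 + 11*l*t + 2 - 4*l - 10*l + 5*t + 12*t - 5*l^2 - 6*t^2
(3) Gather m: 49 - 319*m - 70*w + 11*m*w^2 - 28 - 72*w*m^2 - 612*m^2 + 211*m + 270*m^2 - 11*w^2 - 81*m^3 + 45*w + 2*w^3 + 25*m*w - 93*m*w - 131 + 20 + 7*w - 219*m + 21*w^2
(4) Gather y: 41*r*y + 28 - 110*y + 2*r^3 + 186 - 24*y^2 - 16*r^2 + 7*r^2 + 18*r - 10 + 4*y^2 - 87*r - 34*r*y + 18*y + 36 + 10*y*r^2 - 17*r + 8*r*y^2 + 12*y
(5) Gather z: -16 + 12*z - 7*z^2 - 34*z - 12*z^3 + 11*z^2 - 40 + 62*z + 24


(1) = -16*l^2 - 88*l - 72
(2) = -5*l^2 + l*(11*t - 14) - 6*t^2 + 17*t + 3
(3) = -81*m^3 + m^2*(-72*w - 342) + m*(11*w^2 - 68*w - 327) + 2*w^3 + 10*w^2 - 18*w - 90
(4) = 2*r^3 - 9*r^2 - 86*r + y^2*(8*r - 20) + y*(10*r^2 + 7*r - 80) + 240
(5) = -12*z^3 + 4*z^2 + 40*z - 32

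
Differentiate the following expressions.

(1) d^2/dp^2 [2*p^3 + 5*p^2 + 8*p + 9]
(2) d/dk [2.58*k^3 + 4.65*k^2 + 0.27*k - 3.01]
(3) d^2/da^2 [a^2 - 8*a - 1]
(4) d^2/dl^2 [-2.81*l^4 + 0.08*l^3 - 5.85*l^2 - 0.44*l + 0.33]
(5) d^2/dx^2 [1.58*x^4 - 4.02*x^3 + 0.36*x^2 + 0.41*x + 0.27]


(1) = 12*p + 10
(2) = 7.74*k^2 + 9.3*k + 0.27
(3) = 2
(4) = -33.72*l^2 + 0.48*l - 11.7
(5) = 18.96*x^2 - 24.12*x + 0.72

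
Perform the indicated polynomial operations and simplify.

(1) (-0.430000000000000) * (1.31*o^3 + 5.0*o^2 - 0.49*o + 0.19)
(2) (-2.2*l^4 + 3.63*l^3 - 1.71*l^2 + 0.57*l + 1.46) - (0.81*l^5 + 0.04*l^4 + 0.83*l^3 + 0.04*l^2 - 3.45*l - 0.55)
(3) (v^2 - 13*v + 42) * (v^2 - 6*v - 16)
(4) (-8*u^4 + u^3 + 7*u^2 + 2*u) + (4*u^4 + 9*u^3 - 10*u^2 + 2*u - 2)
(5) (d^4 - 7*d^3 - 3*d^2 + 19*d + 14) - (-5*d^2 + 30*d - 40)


(1) = -0.5633*o^3 - 2.15*o^2 + 0.2107*o - 0.0817
(2) = -0.81*l^5 - 2.24*l^4 + 2.8*l^3 - 1.75*l^2 + 4.02*l + 2.01
(3) = v^4 - 19*v^3 + 104*v^2 - 44*v - 672
(4) = -4*u^4 + 10*u^3 - 3*u^2 + 4*u - 2
(5) = d^4 - 7*d^3 + 2*d^2 - 11*d + 54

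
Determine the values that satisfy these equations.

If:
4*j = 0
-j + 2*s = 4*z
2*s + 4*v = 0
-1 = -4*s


Then:
j = 0
s = 1/4
v = -1/8
z = 1/8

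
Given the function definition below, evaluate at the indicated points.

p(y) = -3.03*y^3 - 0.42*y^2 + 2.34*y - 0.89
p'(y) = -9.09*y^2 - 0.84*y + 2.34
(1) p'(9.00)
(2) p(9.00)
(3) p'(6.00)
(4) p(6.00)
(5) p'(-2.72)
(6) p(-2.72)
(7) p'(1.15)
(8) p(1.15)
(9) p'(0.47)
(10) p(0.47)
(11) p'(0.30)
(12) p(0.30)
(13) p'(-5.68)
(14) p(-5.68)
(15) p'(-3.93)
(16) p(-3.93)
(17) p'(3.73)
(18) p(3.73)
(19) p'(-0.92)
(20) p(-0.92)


(1) = -741.51
(2) = -2222.72
(3) = -329.94
(4) = -656.45
(5) = -62.63
(6) = 50.61
(7) = -10.65
(8) = -3.36
(9) = -0.06
(10) = -0.20
(11) = 1.27
(12) = -0.31
(13) = -286.15
(14) = 527.52
(15) = -134.75
(16) = 167.34
(17) = -127.26
(18) = -155.25
(19) = -4.58
(20) = -1.04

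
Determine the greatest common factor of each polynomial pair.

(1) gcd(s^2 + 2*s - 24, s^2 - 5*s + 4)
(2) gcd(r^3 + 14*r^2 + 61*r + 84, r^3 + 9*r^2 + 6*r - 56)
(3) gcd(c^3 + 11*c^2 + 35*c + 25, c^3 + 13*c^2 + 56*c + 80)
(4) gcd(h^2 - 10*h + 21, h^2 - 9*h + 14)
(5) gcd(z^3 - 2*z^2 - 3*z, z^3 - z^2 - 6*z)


(1) = gcd((s - 4)*(s + 6), (s - 4)*(s - 1)) = s - 4
(2) = r^2 + 11*r + 28
(3) = gcd((c + 1)*(c + 5)^2, (c + 4)^2*(c + 5)) = c + 5
(4) = h - 7
(5) = gcd(z*(z - 3)*(z + 1), z*(z - 3)*(z + 2)) = z^2 - 3*z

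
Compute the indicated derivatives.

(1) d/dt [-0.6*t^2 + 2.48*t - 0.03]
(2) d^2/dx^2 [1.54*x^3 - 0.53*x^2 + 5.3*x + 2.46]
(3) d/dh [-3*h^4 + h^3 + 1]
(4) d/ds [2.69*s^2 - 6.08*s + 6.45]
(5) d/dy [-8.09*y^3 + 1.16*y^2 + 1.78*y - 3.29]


(1) = 2.48 - 1.2*t
(2) = 9.24*x - 1.06
(3) = h^2*(3 - 12*h)
(4) = 5.38*s - 6.08
(5) = -24.27*y^2 + 2.32*y + 1.78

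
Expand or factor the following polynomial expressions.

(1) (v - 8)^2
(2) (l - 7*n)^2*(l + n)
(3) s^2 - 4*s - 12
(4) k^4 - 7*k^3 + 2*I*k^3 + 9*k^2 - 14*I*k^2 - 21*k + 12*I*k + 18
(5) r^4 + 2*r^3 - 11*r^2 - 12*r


(1) = v^2 - 16*v + 64
(2) = l^3 - 13*l^2*n + 35*l*n^2 + 49*n^3
(3) = (s - 6)*(s + 2)
(4) = (k - 6)*(k + 3*I)*(-I*k + I)*(I*k + 1)
(5) = r*(r - 3)*(r + 1)*(r + 4)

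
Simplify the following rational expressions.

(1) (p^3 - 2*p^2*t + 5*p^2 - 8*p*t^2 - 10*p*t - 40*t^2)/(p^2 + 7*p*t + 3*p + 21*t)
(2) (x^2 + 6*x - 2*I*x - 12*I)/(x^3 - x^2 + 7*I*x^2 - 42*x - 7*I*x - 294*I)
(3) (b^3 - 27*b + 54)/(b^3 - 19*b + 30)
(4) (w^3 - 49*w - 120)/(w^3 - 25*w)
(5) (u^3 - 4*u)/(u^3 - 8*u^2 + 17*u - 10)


(1) = (p^3 - 2*p^2*t + 5*p^2 - 8*p*t^2 - 10*p*t - 40*t^2)/(p^2 + 7*p*t + 3*p + 21*t)
(2) = (x - 2*I)/(x^2 + x*(-7 + 7*I) - 49*I)
(3) = (b^2 + 3*b - 18)/(b^2 + 3*b - 10)
(4) = (w^2 - 5*w - 24)/(w^2 - 5*w)
(5) = (u^2 + 2*u)/(u^2 - 6*u + 5)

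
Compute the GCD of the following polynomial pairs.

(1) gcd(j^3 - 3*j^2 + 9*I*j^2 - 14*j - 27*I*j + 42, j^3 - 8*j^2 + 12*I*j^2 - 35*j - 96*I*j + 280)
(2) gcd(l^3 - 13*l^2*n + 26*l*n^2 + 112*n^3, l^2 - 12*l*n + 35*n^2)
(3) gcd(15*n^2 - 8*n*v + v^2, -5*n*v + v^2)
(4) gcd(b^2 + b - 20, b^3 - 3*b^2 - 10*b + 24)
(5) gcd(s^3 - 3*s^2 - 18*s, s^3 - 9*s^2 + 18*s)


(1) = j + 7*I
(2) = gcd((l - 8*n)*(l - 7*n)*(l + 2*n), (l - 7*n)*(l - 5*n)) = l - 7*n
(3) = -5*n + v
(4) = b - 4
(5) = s^2 - 6*s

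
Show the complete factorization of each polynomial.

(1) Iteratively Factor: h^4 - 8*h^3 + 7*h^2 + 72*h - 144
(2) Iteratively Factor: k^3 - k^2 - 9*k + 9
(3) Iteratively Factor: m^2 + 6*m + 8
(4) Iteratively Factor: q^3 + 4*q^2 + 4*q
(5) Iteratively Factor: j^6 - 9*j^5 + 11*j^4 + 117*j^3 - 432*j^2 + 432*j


(1) = (h - 4)*(h^3 - 4*h^2 - 9*h + 36) = (h - 4)*(h + 3)*(h^2 - 7*h + 12) = (h - 4)^2*(h + 3)*(h - 3)
(2) = (k - 3)*(k^2 + 2*k - 3) = (k - 3)*(k + 3)*(k - 1)
(3) = (m + 2)*(m + 4)
(4) = (q)*(q^2 + 4*q + 4) = q*(q + 2)*(q + 2)
(5) = (j - 3)*(j^5 - 6*j^4 - 7*j^3 + 96*j^2 - 144*j) = (j - 3)^2*(j^4 - 3*j^3 - 16*j^2 + 48*j) = j*(j - 3)^2*(j^3 - 3*j^2 - 16*j + 48) = j*(j - 4)*(j - 3)^2*(j^2 + j - 12) = j*(j - 4)*(j - 3)^2*(j + 4)*(j - 3)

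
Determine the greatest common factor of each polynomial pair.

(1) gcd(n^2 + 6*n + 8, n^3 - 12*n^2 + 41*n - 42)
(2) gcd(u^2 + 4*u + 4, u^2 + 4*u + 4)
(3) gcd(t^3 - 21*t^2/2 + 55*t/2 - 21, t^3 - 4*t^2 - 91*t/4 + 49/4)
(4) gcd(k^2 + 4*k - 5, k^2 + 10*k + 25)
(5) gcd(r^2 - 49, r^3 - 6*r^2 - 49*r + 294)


(1) = 1
(2) = gcd((u + 2)^2, (u + 2)^2) = u^2 + 4*u + 4
(3) = t - 7
(4) = gcd((k - 1)*(k + 5), (k + 5)^2) = k + 5
(5) = gcd((r - 7)*(r + 7), (r - 7)*(r - 6)*(r + 7)) = r^2 - 49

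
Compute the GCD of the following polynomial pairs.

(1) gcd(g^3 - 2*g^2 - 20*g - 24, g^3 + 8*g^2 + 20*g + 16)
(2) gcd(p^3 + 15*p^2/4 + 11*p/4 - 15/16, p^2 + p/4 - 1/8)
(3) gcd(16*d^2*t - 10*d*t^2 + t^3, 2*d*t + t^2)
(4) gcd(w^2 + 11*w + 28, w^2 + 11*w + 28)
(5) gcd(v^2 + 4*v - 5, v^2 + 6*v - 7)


(1) = gcd((g - 6)*(g + 2)^2, (g + 2)^2*(g + 4)) = g^2 + 4*g + 4
(2) = p - 1/4
(3) = t
(4) = w^2 + 11*w + 28
(5) = v - 1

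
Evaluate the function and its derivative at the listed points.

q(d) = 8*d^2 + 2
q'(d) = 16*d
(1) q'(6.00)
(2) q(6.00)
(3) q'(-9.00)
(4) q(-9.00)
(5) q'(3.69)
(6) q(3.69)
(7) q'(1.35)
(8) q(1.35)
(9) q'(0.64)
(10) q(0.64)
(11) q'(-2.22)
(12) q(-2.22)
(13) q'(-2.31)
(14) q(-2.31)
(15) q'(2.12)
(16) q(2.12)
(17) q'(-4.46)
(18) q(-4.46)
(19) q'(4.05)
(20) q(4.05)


(1) = 96.00
(2) = 290.00
(3) = -144.00
(4) = 650.00
(5) = 59.04
(6) = 110.93
(7) = 21.60
(8) = 16.58
(9) = 10.24
(10) = 5.28
(11) = -35.52
(12) = 41.43
(13) = -36.96
(14) = 44.69
(15) = 33.92
(16) = 37.96
(17) = -71.36
(18) = 161.13
(19) = 64.80
(20) = 133.22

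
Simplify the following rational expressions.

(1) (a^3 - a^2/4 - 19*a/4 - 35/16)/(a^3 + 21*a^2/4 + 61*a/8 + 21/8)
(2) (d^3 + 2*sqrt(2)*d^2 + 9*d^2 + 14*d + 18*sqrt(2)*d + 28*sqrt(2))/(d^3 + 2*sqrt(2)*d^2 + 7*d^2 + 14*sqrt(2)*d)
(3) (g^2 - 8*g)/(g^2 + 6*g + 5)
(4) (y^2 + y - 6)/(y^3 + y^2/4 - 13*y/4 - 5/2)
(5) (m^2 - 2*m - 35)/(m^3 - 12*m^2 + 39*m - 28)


(1) = (2*a - 5)/(2*a + 6)
(2) = (d + 2)/d
(3) = (g^2 - 8*g)/(g^2 + 6*g + 5)
(4) = (4*y + 12)/(4*y^2 + 9*y + 5)
(5) = (m + 5)/(m^2 - 5*m + 4)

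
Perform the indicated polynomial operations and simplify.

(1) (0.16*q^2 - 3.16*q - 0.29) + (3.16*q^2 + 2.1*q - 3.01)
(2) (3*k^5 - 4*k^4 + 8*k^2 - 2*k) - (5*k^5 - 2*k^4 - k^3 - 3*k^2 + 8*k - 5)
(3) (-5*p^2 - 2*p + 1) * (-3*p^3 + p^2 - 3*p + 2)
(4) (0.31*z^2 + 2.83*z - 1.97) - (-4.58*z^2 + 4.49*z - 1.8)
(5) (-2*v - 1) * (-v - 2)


(1) = 3.32*q^2 - 1.06*q - 3.3
(2) = -2*k^5 - 2*k^4 + k^3 + 11*k^2 - 10*k + 5
(3) = 15*p^5 + p^4 + 10*p^3 - 3*p^2 - 7*p + 2
(4) = 4.89*z^2 - 1.66*z - 0.17
(5) = 2*v^2 + 5*v + 2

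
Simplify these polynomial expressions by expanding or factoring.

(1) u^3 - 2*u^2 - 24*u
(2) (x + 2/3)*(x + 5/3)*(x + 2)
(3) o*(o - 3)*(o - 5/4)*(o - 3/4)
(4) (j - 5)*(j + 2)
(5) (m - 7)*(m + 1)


(1) = u*(u - 6)*(u + 4)
(2) = x^3 + 13*x^2/3 + 52*x/9 + 20/9
(3) = o^4 - 5*o^3 + 111*o^2/16 - 45*o/16
(4) = j^2 - 3*j - 10
(5) = m^2 - 6*m - 7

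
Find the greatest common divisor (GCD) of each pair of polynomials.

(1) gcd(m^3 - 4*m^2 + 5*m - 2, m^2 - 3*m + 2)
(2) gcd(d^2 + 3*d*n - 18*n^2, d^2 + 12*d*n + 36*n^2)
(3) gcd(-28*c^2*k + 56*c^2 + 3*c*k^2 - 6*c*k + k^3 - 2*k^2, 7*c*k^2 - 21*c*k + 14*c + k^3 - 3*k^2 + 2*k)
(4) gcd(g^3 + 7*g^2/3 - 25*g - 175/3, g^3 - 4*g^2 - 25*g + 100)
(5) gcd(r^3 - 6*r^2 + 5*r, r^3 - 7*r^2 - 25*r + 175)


(1) = m^2 - 3*m + 2
(2) = gcd((d - 3*n)*(d + 6*n), (d + 6*n)^2) = d + 6*n
(3) = 7*c*k - 14*c + k^2 - 2*k
(4) = gcd((g - 5)*(g + 7/3)*(g + 5), (g - 5)*(g - 4)*(g + 5)) = g^2 - 25
(5) = r - 5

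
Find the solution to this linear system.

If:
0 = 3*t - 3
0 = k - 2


Then:
k = 2
t = 1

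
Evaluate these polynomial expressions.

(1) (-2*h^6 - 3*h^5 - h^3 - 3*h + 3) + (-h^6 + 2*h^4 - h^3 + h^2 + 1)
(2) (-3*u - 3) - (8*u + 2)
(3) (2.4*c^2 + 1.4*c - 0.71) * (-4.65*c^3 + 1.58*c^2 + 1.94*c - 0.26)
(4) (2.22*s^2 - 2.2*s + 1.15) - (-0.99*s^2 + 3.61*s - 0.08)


(1) = -3*h^6 - 3*h^5 + 2*h^4 - 2*h^3 + h^2 - 3*h + 4
(2) = -11*u - 5
(3) = -11.16*c^5 - 2.718*c^4 + 10.1695*c^3 + 0.9702*c^2 - 1.7414*c + 0.1846
(4) = 3.21*s^2 - 5.81*s + 1.23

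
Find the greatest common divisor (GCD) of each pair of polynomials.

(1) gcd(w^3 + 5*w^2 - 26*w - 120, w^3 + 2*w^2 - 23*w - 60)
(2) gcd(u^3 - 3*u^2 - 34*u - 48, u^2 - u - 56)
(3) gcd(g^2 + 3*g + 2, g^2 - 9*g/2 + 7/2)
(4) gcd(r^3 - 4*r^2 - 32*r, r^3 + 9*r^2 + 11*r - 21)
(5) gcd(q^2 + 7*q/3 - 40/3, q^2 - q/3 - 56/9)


(1) = w^2 - w - 20
(2) = u - 8
(3) = 1
(4) = gcd(r*(r - 8)*(r + 4), (r - 1)*(r + 3)*(r + 7)) = 1
(5) = gcd((q - 8/3)*(q + 5), (q - 8/3)*(q + 7/3)) = q - 8/3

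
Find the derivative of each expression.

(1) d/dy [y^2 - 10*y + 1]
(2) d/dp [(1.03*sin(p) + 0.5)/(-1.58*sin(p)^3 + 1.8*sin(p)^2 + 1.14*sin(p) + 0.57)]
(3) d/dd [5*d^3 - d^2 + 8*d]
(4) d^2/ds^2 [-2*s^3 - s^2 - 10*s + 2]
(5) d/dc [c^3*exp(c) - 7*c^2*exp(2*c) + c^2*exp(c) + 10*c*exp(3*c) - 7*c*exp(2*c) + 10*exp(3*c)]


(1) = 2*y - 10
(2) = (3.2548*sin(p)^3 + 0.516*sin(p)^2 - 1.8*sin(p) + 0.0171)*cos(p)/(2.4964*sin(p)^6 - 5.688*sin(p)^5 - 0.3624*sin(p)^4 + 2.3028*sin(p)^3 + 3.3516*sin(p)^2 + 1.2996*sin(p) + 0.3249)
(3) = 15*d^2 - 2*d + 8
(4) = -12*s - 2
(5) = (c^3 - 14*c^2*exp(c) + 4*c^2 + 30*c*exp(2*c) - 28*c*exp(c) + 2*c + 40*exp(2*c) - 7*exp(c))*exp(c)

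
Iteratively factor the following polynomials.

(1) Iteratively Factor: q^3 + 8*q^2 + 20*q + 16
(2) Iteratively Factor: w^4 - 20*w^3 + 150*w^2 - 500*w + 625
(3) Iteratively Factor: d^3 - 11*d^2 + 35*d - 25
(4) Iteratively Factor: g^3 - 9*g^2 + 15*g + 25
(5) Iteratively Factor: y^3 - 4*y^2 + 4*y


(1) = (q + 2)*(q^2 + 6*q + 8) = (q + 2)*(q + 4)*(q + 2)
(2) = (w - 5)*(w^3 - 15*w^2 + 75*w - 125) = (w - 5)^2*(w^2 - 10*w + 25) = (w - 5)^3*(w - 5)
(3) = (d - 5)*(d^2 - 6*d + 5) = (d - 5)^2*(d - 1)
(4) = (g - 5)*(g^2 - 4*g - 5) = (g - 5)^2*(g + 1)
(5) = (y - 2)*(y^2 - 2*y) = (y - 2)^2*(y)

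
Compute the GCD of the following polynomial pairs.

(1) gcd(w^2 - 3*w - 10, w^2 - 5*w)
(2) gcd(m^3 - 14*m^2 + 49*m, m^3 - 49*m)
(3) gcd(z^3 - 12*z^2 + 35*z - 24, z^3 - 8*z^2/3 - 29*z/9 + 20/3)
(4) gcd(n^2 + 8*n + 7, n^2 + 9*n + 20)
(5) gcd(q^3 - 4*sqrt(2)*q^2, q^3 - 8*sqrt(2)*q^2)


(1) = gcd((w - 5)*(w + 2), w*(w - 5)) = w - 5
(2) = gcd(m*(m - 7)^2, m*(m - 7)*(m + 7)) = m^2 - 7*m
(3) = gcd((z - 8)*(z - 3)*(z - 1), (z - 3)*(z - 4/3)*(z + 5/3)) = z - 3
(4) = 1
(5) = gcd(q^2*(q - 4*sqrt(2)), q^2*(q - 8*sqrt(2))) = q^2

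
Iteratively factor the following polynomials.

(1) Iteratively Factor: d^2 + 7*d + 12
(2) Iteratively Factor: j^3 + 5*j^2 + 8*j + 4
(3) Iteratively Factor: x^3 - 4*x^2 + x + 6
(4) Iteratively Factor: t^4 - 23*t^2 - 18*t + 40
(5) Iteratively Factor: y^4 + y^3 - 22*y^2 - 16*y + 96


(1) = (d + 3)*(d + 4)
(2) = (j + 2)*(j^2 + 3*j + 2) = (j + 1)*(j + 2)*(j + 2)
(3) = (x + 1)*(x^2 - 5*x + 6) = (x - 2)*(x + 1)*(x - 3)
(4) = (t - 1)*(t^3 + t^2 - 22*t - 40) = (t - 5)*(t - 1)*(t^2 + 6*t + 8) = (t - 5)*(t - 1)*(t + 2)*(t + 4)
(5) = (y - 4)*(y^3 + 5*y^2 - 2*y - 24) = (y - 4)*(y - 2)*(y^2 + 7*y + 12) = (y - 4)*(y - 2)*(y + 4)*(y + 3)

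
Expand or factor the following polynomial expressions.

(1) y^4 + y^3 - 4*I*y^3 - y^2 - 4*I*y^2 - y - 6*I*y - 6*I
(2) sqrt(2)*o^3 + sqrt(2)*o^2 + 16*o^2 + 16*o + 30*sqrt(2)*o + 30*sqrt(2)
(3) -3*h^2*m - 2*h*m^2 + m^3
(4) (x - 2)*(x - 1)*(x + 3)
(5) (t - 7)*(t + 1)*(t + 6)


(1) = (y + 1)*(y - 3*I)*(y - 2*I)*(y + I)
(2) = (o + 3*sqrt(2))*(o + 5*sqrt(2))*(sqrt(2)*o + sqrt(2))
(3) = m*(-3*h + m)*(h + m)
(4) = x^3 - 7*x + 6
(5) = t^3 - 43*t - 42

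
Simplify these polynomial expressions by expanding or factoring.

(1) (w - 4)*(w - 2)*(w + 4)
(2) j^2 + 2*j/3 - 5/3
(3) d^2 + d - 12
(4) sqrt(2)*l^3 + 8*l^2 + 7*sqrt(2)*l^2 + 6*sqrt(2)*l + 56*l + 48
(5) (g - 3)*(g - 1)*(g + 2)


(1) = w^3 - 2*w^2 - 16*w + 32
(2) = (j - 1)*(j + 5/3)
(3) = (d - 3)*(d + 4)
(4) = (l + 6)*(l + 4*sqrt(2))*(sqrt(2)*l + sqrt(2))
(5) = g^3 - 2*g^2 - 5*g + 6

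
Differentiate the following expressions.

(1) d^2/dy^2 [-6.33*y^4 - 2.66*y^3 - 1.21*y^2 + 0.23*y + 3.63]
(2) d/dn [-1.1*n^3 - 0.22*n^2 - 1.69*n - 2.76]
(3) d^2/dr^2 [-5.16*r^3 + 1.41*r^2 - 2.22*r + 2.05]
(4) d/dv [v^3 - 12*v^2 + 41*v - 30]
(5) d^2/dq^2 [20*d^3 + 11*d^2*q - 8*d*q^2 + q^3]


(1) = -75.96*y^2 - 15.96*y - 2.42
(2) = -3.3*n^2 - 0.44*n - 1.69
(3) = 2.82 - 30.96*r
(4) = 3*v^2 - 24*v + 41
(5) = -16*d + 6*q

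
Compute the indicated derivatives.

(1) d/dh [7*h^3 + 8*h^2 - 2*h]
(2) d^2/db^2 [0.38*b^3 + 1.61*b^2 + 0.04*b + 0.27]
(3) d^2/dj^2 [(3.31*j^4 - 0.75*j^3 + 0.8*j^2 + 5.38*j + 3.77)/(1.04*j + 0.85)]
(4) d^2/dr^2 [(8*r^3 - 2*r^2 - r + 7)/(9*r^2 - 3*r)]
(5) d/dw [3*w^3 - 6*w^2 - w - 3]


(1) = 21*h^2 + 16*h - 2
(2) = 2.28*b + 3.22
(3) = (21.480576*j^4 + 45.19424*j^3 + 24.7197*j^2 - 3.25125*j - 0.200576)/(1.124864*j^3 + 2.75808*j^2 + 2.2542*j + 0.614125)
(4) = 14*(-r^3 + 27*r^2 - 9*r + 1)/(3*r^3*(27*r^3 - 27*r^2 + 9*r - 1))
(5) = 9*w^2 - 12*w - 1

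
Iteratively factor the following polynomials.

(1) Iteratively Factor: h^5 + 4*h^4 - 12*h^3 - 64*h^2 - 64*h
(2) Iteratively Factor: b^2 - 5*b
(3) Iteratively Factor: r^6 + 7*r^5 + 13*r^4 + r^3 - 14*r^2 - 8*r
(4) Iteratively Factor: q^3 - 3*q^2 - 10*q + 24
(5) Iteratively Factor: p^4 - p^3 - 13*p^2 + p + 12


(1) = (h - 4)*(h^4 + 8*h^3 + 20*h^2 + 16*h) = (h - 4)*(h + 2)*(h^3 + 6*h^2 + 8*h) = (h - 4)*(h + 2)*(h + 4)*(h^2 + 2*h) = (h - 4)*(h + 2)^2*(h + 4)*(h)
(2) = (b)*(b - 5)
(3) = (r - 1)*(r^5 + 8*r^4 + 21*r^3 + 22*r^2 + 8*r) = (r - 1)*(r + 2)*(r^4 + 6*r^3 + 9*r^2 + 4*r) = (r - 1)*(r + 1)*(r + 2)*(r^3 + 5*r^2 + 4*r) = (r - 1)*(r + 1)^2*(r + 2)*(r^2 + 4*r) = r*(r - 1)*(r + 1)^2*(r + 2)*(r + 4)
(4) = (q - 4)*(q^2 + q - 6) = (q - 4)*(q - 2)*(q + 3)
(5) = (p + 3)*(p^3 - 4*p^2 - p + 4) = (p - 1)*(p + 3)*(p^2 - 3*p - 4) = (p - 1)*(p + 1)*(p + 3)*(p - 4)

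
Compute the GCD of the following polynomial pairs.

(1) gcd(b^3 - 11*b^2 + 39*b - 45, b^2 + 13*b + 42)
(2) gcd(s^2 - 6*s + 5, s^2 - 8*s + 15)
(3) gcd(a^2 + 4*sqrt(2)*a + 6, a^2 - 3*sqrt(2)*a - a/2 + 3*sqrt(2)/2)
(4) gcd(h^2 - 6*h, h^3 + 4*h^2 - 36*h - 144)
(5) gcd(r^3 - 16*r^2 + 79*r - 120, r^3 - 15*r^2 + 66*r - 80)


(1) = gcd((b - 5)*(b - 3)^2, (b + 6)*(b + 7)) = 1
(2) = gcd((s - 5)*(s - 1), (s - 5)*(s - 3)) = s - 5
(3) = gcd((a + sqrt(2))*(a + 3*sqrt(2)), (a - 1/2)*(a - 3*sqrt(2))) = 1
(4) = gcd(h*(h - 6), (h - 6)*(h + 4)*(h + 6)) = h - 6
(5) = r^2 - 13*r + 40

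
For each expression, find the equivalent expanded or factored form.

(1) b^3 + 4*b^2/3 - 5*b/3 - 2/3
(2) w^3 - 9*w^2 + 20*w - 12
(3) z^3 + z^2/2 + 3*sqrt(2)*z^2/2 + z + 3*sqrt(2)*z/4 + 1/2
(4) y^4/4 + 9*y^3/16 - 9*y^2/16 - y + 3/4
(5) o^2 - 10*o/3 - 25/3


(1) = (b - 1)*(b + 1/3)*(b + 2)
(2) = (w - 6)*(w - 2)*(w - 1)
(3) = (z + 1/2)*(z + sqrt(2)/2)*(z + sqrt(2))
(4) = (y/4 + 1/2)*(y - 1)*(y - 3/4)*(y + 2)
(5) = (o - 5)*(o + 5/3)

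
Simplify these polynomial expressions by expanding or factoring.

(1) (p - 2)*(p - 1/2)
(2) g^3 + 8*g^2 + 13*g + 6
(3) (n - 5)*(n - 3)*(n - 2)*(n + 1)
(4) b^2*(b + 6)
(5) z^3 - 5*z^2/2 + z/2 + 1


(1) = p^2 - 5*p/2 + 1
(2) = (g + 1)^2*(g + 6)
(3) = n^4 - 9*n^3 + 21*n^2 + n - 30
(4) = b^3 + 6*b^2
(5) = (z - 2)*(z - 1)*(z + 1/2)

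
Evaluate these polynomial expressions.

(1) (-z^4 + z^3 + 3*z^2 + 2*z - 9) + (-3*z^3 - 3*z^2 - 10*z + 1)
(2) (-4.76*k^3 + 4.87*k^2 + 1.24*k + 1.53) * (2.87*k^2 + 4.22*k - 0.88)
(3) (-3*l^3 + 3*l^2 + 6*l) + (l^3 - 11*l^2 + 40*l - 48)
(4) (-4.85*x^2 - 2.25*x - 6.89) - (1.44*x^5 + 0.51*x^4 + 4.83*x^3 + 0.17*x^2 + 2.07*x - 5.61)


(1) = -z^4 - 2*z^3 - 8*z - 8
(2) = -13.6612*k^5 - 6.1103*k^4 + 28.299*k^3 + 5.3383*k^2 + 5.3654*k - 1.3464
(3) = -2*l^3 - 8*l^2 + 46*l - 48
(4) = -1.44*x^5 - 0.51*x^4 - 4.83*x^3 - 5.02*x^2 - 4.32*x - 1.28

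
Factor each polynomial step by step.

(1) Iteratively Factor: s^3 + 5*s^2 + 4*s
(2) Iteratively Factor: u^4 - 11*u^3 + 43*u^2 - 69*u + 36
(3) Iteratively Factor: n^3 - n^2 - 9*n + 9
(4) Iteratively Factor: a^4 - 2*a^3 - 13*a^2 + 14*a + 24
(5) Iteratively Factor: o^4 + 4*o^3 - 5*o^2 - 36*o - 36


(1) = (s + 4)*(s^2 + s) = (s + 1)*(s + 4)*(s)
(2) = (u - 1)*(u^3 - 10*u^2 + 33*u - 36) = (u - 4)*(u - 1)*(u^2 - 6*u + 9) = (u - 4)*(u - 3)*(u - 1)*(u - 3)
(3) = (n + 3)*(n^2 - 4*n + 3) = (n - 3)*(n + 3)*(n - 1)
(4) = (a - 4)*(a^3 + 2*a^2 - 5*a - 6) = (a - 4)*(a + 3)*(a^2 - a - 2) = (a - 4)*(a + 1)*(a + 3)*(a - 2)
(5) = (o - 3)*(o^3 + 7*o^2 + 16*o + 12) = (o - 3)*(o + 3)*(o^2 + 4*o + 4) = (o - 3)*(o + 2)*(o + 3)*(o + 2)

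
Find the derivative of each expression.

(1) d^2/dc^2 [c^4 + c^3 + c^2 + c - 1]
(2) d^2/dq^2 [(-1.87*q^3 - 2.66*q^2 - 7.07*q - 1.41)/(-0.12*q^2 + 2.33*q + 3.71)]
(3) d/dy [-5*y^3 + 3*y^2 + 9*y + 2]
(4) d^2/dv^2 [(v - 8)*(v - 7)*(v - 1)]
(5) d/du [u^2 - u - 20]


(1) = 12*c^2 + 6*c + 2
(2) = (23.660222*q^3 + 104.216262*q^2 + 170.95317*q - 32.440428)/(0.001728*q^6 - 0.100656*q^5 + 1.794132*q^4 - 6.425441*q^3 - 55.468581*q^2 - 96.211059*q - 51.064811)
(3) = -15*y^2 + 6*y + 9
(4) = 6*v - 32
(5) = 2*u - 1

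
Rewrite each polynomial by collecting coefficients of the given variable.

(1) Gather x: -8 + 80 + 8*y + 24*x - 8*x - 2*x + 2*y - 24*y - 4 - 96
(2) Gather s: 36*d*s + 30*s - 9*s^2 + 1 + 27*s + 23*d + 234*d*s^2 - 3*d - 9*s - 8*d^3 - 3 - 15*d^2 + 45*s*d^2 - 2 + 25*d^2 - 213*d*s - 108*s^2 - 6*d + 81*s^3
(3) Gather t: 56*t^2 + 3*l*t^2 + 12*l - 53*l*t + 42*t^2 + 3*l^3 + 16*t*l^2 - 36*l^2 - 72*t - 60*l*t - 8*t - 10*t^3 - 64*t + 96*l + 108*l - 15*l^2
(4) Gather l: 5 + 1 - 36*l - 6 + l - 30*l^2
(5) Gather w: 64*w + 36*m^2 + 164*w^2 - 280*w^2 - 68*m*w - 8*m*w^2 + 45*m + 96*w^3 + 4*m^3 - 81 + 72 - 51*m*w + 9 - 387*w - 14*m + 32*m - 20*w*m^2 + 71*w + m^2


(1) = 14*x - 14*y - 28
(2) = -8*d^3 + 10*d^2 + 14*d + 81*s^3 + s^2*(234*d - 117) + s*(45*d^2 - 177*d + 48) - 4
(3) = 3*l^3 - 51*l^2 + 216*l - 10*t^3 + t^2*(3*l + 98) + t*(16*l^2 - 113*l - 144)
(4) = -30*l^2 - 35*l
(5) = 4*m^3 + 37*m^2 + 63*m + 96*w^3 + w^2*(-8*m - 116) + w*(-20*m^2 - 119*m - 252)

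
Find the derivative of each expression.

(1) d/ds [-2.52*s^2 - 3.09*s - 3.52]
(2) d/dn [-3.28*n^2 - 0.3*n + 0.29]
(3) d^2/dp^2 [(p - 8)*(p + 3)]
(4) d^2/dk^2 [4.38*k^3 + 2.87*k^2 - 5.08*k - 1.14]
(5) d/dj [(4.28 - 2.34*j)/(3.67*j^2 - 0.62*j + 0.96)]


(1) = -5.04*s - 3.09
(2) = -6.56*n - 0.3
(3) = 2
(4) = 26.28*k + 5.74
(5) = (8.5878*j^2 - 31.4152*j + 0.4072)/(13.4689*j^4 - 4.5508*j^3 + 7.4308*j^2 - 1.1904*j + 0.9216)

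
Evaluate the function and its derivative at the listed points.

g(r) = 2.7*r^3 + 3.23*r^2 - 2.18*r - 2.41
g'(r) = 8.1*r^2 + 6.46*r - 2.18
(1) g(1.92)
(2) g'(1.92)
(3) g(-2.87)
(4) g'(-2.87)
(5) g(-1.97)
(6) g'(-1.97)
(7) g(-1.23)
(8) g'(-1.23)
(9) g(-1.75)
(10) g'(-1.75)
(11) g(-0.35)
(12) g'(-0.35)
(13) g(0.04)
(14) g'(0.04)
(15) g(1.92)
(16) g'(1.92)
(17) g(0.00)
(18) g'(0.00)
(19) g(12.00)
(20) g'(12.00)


(1) = 24.42
(2) = 40.08
(3) = -33.38
(4) = 46.00
(5) = -6.22
(6) = 16.53
(7) = 0.13
(8) = 2.13
(9) = -3.17
(10) = 11.32
(11) = -1.37
(12) = -3.45
(13) = -2.49
(14) = -1.91
(15) = 24.42
(16) = 40.08
(17) = -2.41
(18) = -2.18
(19) = 5102.15
(20) = 1241.74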